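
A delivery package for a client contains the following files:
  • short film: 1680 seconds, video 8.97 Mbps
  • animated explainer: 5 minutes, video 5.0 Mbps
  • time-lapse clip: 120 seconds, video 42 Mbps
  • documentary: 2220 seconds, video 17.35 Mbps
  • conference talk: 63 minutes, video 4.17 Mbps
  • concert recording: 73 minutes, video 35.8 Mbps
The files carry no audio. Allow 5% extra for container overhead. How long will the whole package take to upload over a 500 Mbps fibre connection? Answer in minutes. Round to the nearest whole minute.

short film: 8.970 Mbps × 1680 s × 1.05 = 15823.1 Mb
animated explainer: 5.000 Mbps × 300 s × 1.05 = 1575.0 Mb
time-lapse clip: 42.000 Mbps × 120 s × 1.05 = 5292.0 Mb
documentary: 17.350 Mbps × 2220 s × 1.05 = 40442.8 Mb
conference talk: 4.170 Mbps × 3780 s × 1.05 = 16550.7 Mb
concert recording: 35.800 Mbps × 4380 s × 1.05 = 164644.2 Mb
Total: 244327.9 Mb = 30541.0 MB.
At 500 Mbps: 244327.9 / 500 = 489 s ≈ 8.14 minutes.

8 minutes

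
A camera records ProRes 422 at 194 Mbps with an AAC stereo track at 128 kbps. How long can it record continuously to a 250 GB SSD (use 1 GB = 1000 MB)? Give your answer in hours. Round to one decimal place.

2.9 hours

Audio: 128 kbps = 0.128 Mbps.
Total bitrate: 194 + 0.128 = 194.128 Mbps.
Capacity: 250 GB = 2,000,000 Mb.
Recording time: 2,000,000 / 194.128 = 10,302 s ≈ 2.86 hours.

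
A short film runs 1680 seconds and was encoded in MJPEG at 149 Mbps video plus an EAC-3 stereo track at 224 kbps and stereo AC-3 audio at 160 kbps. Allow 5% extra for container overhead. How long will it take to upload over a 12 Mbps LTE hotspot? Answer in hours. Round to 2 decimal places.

6.10 hours

Audio total: 224 + 160 = 384 kbps = 0.384 Mbps.
Total bitrate: 149.384 Mbps.
File: 149.384 Mbps × 1680 s = 250965.1 Mb.
With 5% container overhead: ×1.05. → 263513.4 Mb.
At 12 Mbps: 263513.4 / 12 = 21959.4 s ≈ 6.1 hours.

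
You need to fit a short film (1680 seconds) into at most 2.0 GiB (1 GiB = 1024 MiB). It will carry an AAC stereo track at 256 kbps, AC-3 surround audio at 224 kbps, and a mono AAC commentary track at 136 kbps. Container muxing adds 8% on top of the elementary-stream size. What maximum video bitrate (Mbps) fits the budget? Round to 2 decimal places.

8.85 Mbps

Budget: 2.0 GiB = 17179.9 Mb.
Stream payload after overhead: 17179.9 / 1.08 = 15907.3 Mb.
Total bitrate budget: 15907.3 Mb / 1680 s = 9.469 Mbps.
Audio total: 256 + 224 + 136 = 616 kbps = 0.616 Mbps.
Video: 9.469 − 0.616 = 8.853 Mbps.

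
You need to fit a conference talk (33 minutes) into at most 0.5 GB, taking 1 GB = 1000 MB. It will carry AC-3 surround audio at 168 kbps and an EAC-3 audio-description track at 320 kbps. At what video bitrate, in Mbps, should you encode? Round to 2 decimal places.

Budget: 0.5 GB = 4000.0 Mb.
33 min = 1980 s
Total bitrate budget: 4000.0 Mb / 1980 s = 2.020 Mbps.
Audio total: 168 + 320 = 488 kbps = 0.488 Mbps.
Video: 2.020 − 0.488 = 1.532 Mbps.

1.53 Mbps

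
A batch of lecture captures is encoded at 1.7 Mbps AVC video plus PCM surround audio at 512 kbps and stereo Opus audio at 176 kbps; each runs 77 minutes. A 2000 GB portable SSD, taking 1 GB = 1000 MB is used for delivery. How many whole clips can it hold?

1450

77 min = 4620 s
Audio total: 512 + 176 = 688 kbps = 0.688 Mbps.
Total bitrate: 2.388 Mbps.
Per item: 2.388 Mbps × 4620 s = 11,033 Mb = 1,379 MB.
Capacity: 2000 GB = 16,000,000 Mb; 1450.25 items → 1450 complete.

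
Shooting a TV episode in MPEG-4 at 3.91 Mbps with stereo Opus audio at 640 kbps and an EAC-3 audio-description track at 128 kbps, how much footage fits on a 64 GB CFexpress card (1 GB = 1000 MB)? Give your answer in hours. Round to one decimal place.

Audio total: 640 + 128 = 768 kbps = 0.768 Mbps.
Total bitrate: 3.91 + 0.768 = 4.678 Mbps.
Capacity: 64 GB = 512,000 Mb.
Recording time: 512,000 / 4.678 = 109,448 s ≈ 30.4 hours.

30.4 hours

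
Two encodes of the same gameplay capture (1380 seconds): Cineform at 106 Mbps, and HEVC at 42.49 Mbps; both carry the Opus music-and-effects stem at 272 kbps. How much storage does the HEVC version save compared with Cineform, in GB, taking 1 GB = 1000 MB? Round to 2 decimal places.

Audio: 272 kbps = 0.272 Mbps.
Cineform: 106.272 Mbps × 1380 s = 146655.4 Mb = 18.332 GB.
HEVC: 42.762 Mbps × 1380 s = 59011.6 Mb = 7.376 GB.
Saving: 18.332 − 7.376 = 10.955 GB.

10.96 GB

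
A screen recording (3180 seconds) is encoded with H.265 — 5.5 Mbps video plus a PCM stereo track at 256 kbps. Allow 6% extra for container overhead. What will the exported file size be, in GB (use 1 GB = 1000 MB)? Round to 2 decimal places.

2.43 GB

Audio: 256 kbps = 0.256 Mbps.
Total bitrate: 5.5 + 0.256 = 5.756 Mbps.
Stream data: 5.756 Mbps × 3180 s = 18304.1 Mb.
With 6% container overhead: ×1.06.
19,402 Mb ÷ 8 = 2,425 MB → 2.425 GB.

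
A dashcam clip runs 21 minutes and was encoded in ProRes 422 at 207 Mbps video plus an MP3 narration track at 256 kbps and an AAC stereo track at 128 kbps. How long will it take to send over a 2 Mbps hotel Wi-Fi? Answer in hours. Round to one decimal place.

21 min = 1260 s
Audio total: 256 + 128 = 384 kbps = 0.384 Mbps.
Total bitrate: 207.384 Mbps.
File: 207.384 Mbps × 1260 s = 261303.8 Mb.
At 2 Mbps: 261303.8 / 2 = 130651.9 s ≈ 36.3 hours.

36.3 hours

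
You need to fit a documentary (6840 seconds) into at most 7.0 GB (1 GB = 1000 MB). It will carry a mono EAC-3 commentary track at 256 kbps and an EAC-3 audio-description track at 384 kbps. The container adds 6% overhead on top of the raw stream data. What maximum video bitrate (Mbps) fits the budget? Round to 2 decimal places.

7.08 Mbps

Budget: 7.0 GB = 56000.0 Mb.
Stream payload after overhead: 56000.0 / 1.06 = 52830.2 Mb.
Total bitrate budget: 52830.2 Mb / 6840 s = 7.724 Mbps.
Audio total: 256 + 384 = 640 kbps = 0.640 Mbps.
Video: 7.724 − 0.640 = 7.084 Mbps.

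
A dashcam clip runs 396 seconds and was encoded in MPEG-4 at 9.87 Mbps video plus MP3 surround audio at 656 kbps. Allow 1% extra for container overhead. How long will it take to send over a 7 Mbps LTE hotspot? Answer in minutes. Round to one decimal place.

Audio: 656 kbps = 0.656 Mbps.
Total bitrate: 10.526 Mbps.
File: 10.526 Mbps × 396 s = 4168.3 Mb.
With 1% container overhead: ×1.01. → 4210.0 Mb.
At 7 Mbps: 4210.0 / 7 = 601.4 s ≈ 10 minutes.

10.0 minutes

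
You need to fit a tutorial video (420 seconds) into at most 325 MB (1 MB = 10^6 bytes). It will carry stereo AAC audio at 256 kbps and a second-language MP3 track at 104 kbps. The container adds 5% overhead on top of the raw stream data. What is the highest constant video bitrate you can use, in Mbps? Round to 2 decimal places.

Budget: 325 MB = 2600.0 Mb.
Stream payload after overhead: 2600.0 / 1.05 = 2476.2 Mb.
Total bitrate budget: 2476.2 Mb / 420 s = 5.896 Mbps.
Audio total: 256 + 104 = 360 kbps = 0.360 Mbps.
Video: 5.896 − 0.360 = 5.536 Mbps.

5.54 Mbps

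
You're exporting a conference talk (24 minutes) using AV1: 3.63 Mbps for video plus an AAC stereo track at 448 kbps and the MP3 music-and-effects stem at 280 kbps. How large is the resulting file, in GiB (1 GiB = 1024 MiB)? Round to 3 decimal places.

0.731 GiB

24 min = 1440 s
Audio total: 448 + 280 = 728 kbps = 0.728 Mbps.
Total bitrate: 3.63 + 0.728 = 4.358 Mbps.
Stream data: 4.358 Mbps × 1440 s = 6275.5 Mb.
6,276 Mb = 784,440,000 bytes ÷ 1,073,741,824 = 0.7306 GiB.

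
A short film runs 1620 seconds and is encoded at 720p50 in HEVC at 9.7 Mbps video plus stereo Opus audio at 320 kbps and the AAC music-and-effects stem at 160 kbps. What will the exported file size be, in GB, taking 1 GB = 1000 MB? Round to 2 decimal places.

2.06 GB

Audio total: 320 + 160 = 480 kbps = 0.480 Mbps.
Total bitrate: 9.7 + 0.480 = 10.180 Mbps.
Stream data: 10.180 Mbps × 1620 s = 16491.6 Mb.
16,492 Mb ÷ 8 = 2,061 MB → 2.061 GB.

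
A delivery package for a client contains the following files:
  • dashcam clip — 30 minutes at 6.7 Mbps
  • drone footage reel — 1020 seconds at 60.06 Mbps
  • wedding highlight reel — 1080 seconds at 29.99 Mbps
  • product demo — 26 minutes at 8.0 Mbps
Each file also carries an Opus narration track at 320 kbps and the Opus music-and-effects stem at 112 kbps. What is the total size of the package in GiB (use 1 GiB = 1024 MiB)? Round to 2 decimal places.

14.03 GiB

Audio total: 320 + 112 = 432 kbps = 0.432 Mbps.
dashcam clip: 7.132 Mbps × 1800 s = 12837.6 Mb
drone footage reel: 60.492 Mbps × 1020 s = 61701.8 Mb
wedding highlight reel: 30.422 Mbps × 1080 s = 32855.8 Mb
product demo: 8.432 Mbps × 1560 s = 13153.9 Mb
Total: 120549.1 Mb = 15068.6 MB.
= 14.03 GiB.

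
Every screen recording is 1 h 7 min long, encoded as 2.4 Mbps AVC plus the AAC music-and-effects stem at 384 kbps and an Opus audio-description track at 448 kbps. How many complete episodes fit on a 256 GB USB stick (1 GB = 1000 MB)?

157

1 h 7 min = 67 min = 4020 s
Audio total: 384 + 448 = 832 kbps = 0.832 Mbps.
Total bitrate: 3.232 Mbps.
Per item: 3.232 Mbps × 4020 s = 12,993 Mb = 1,624 MB.
Capacity: 256 GB = 2,048,000 Mb; 157.63 items → 157 complete.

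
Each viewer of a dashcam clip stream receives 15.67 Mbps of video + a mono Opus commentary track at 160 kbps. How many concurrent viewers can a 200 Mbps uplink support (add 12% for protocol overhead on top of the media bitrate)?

Audio: 160 kbps = 0.160 Mbps.
Per-viewer media rate: 15.830 Mbps.
On the wire with 12% overhead: 17.730 Mbps.
200 Mbps = 200.0 Mbps; 200.0 / 17.730 = 11.28 → 11 viewers.

11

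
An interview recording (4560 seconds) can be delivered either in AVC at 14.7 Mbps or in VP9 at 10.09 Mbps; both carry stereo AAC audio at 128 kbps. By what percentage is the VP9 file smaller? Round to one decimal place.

Audio: 128 kbps = 0.128 Mbps.
AVC: 14.828 Mbps × 4560 s = 67615.7 Mb = 8.452 GB.
VP9: 10.218 Mbps × 4560 s = 46594.1 Mb = 5.824 GB.
Reduction: (1 − 5.824/8.452) × 100 = 31.09%.

31.1%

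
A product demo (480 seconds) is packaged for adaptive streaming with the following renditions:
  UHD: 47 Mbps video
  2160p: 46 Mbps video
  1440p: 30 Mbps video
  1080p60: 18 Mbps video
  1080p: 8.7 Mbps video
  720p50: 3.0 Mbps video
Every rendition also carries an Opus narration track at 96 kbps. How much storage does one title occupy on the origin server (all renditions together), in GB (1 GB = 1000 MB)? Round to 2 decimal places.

9.20 GB

Audio: 96 kbps = 0.096 Mbps.
Sum of rendition bitrates: (47+0.096) + (46+0.096) + (30+0.096) + (18+0.096) + (8.7+0.096) + (3.0+0.096) = 153.276 Mbps.
× 480 s = 73,572 Mb = 9,197 MB = 9.197 GB.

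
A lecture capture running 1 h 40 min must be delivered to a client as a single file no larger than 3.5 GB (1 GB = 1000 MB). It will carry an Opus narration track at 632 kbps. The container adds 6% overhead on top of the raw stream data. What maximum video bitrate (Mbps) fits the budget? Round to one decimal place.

Budget: 3.5 GB = 28000.0 Mb.
Stream payload after overhead: 28000.0 / 1.06 = 26415.1 Mb.
1 h 40 min = 100 min = 6000 s
Total bitrate budget: 26415.1 Mb / 6000 s = 4.403 Mbps.
Audio: 632 kbps = 0.632 Mbps.
Video: 4.403 − 0.632 = 3.771 Mbps.

3.8 Mbps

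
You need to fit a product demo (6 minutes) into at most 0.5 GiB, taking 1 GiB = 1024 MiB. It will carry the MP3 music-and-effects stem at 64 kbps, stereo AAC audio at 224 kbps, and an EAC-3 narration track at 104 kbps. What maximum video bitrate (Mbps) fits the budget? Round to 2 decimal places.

11.54 Mbps

Budget: 0.5 GiB = 4295.0 Mb.
6 min = 360 s
Total bitrate budget: 4295.0 Mb / 360 s = 11.930 Mbps.
Audio total: 64 + 224 + 104 = 392 kbps = 0.392 Mbps.
Video: 11.930 − 0.392 = 11.538 Mbps.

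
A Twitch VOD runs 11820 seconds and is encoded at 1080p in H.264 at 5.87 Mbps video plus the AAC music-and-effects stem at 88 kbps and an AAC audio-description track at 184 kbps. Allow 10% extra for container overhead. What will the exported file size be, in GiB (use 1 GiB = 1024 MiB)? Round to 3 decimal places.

Audio total: 88 + 184 = 272 kbps = 0.272 Mbps.
Total bitrate: 5.87 + 0.272 = 6.142 Mbps.
Stream data: 6.142 Mbps × 11820 s = 72598.4 Mb.
With 10% container overhead: ×1.10.
79,858 Mb = 9,982,285,500 bytes ÷ 1,073,741,824 = 9.297 GiB.

9.297 GiB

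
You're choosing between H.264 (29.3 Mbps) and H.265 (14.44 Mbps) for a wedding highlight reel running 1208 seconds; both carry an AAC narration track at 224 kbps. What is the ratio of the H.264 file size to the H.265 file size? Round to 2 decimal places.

Audio: 224 kbps = 0.224 Mbps.
H.264: 29.524 Mbps × 1208 s = 35665.0 Mb = 4.152 GiB.
H.265: 14.664 Mbps × 1208 s = 17714.1 Mb = 2.062 GiB.
Ratio: 4.152 / 2.062 = 2.013.

2.01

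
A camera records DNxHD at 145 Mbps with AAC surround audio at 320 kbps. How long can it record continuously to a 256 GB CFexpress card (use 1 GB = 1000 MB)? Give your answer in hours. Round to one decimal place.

Audio: 320 kbps = 0.320 Mbps.
Total bitrate: 145 + 0.320 = 145.320 Mbps.
Capacity: 256 GB = 2,048,000 Mb.
Recording time: 2,048,000 / 145.320 = 14,093 s ≈ 3.91 hours.

3.9 hours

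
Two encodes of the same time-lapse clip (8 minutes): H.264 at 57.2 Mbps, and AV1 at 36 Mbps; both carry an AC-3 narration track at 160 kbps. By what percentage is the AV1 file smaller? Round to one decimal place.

8 min = 480 s
Audio: 160 kbps = 0.160 Mbps.
H.264: 57.360 Mbps × 480 s = 27532.8 Mb = 3.205 GiB.
AV1: 36.160 Mbps × 480 s = 17356.8 Mb = 2.021 GiB.
Reduction: (1 − 2.021/3.205) × 100 = 36.96%.

37.0%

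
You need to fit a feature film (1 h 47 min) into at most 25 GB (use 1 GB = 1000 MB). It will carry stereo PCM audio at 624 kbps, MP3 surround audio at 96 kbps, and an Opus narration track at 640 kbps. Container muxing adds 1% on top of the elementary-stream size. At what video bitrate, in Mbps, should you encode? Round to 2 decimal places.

Budget: 25 GB = 200000.0 Mb.
Stream payload after overhead: 200000.0 / 1.01 = 198019.8 Mb.
1 h 47 min = 107 min = 6420 s
Total bitrate budget: 198019.8 Mb / 6420 s = 30.844 Mbps.
Audio total: 624 + 96 + 640 = 1360 kbps = 1.360 Mbps.
Video: 30.844 − 1.360 = 29.484 Mbps.

29.48 Mbps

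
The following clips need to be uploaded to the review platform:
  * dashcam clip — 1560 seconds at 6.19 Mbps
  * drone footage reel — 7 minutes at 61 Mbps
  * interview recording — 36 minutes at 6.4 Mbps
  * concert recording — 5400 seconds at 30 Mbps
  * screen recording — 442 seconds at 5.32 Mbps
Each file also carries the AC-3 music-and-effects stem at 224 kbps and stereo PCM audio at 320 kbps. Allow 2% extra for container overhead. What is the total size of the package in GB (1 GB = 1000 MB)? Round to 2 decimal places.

27.91 GB

Audio total: 224 + 320 = 544 kbps = 0.544 Mbps.
dashcam clip: 6.734 Mbps × 1560 s × 1.02 = 10715.1 Mb
drone footage reel: 61.544 Mbps × 420 s × 1.02 = 26365.4 Mb
interview recording: 6.944 Mbps × 2160 s × 1.02 = 15299.0 Mb
concert recording: 30.544 Mbps × 5400 s × 1.02 = 168236.4 Mb
screen recording: 5.864 Mbps × 442 s × 1.02 = 2643.7 Mb
Total: 223259.7 Mb = 27907.5 MB.
= 27.91 GB.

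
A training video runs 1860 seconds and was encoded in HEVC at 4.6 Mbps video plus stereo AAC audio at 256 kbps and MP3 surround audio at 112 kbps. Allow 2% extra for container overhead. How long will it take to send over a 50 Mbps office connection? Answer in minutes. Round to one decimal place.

3.1 minutes

Audio total: 256 + 112 = 368 kbps = 0.368 Mbps.
Total bitrate: 4.968 Mbps.
File: 4.968 Mbps × 1860 s = 9240.5 Mb.
With 2% container overhead: ×1.02. → 9425.3 Mb.
At 50 Mbps: 9425.3 / 50 = 188.5 s ≈ 3.14 minutes.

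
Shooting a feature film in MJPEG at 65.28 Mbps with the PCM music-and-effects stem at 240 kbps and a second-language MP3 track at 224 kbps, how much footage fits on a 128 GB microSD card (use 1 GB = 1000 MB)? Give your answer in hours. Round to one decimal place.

4.3 hours

Audio total: 240 + 224 = 464 kbps = 0.464 Mbps.
Total bitrate: 65.28 + 0.464 = 65.744 Mbps.
Capacity: 128 GB = 1,024,000 Mb.
Recording time: 1,024,000 / 65.744 = 15,576 s ≈ 4.33 hours.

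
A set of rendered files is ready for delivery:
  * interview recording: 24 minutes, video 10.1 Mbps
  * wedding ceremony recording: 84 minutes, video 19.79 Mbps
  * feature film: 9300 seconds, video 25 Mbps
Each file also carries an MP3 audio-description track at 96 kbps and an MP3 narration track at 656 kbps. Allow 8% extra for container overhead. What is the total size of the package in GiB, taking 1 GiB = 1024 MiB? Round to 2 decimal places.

45.09 GiB

Audio total: 96 + 656 = 752 kbps = 0.752 Mbps.
interview recording: 10.852 Mbps × 1440 s × 1.08 = 16877.0 Mb
wedding ceremony recording: 20.542 Mbps × 5040 s × 1.08 = 111814.2 Mb
feature film: 25.752 Mbps × 9300 s × 1.08 = 258653.1 Mb
Total: 387344.3 Mb = 48418.0 MB.
= 45.09 GiB.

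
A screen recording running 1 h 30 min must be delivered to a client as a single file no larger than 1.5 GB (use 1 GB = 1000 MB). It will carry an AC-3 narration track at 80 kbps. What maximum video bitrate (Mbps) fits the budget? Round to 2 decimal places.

Budget: 1.5 GB = 12000.0 Mb.
1 h 30 min = 90 min = 5400 s
Total bitrate budget: 12000.0 Mb / 5400 s = 2.222 Mbps.
Audio: 80 kbps = 0.080 Mbps.
Video: 2.222 − 0.080 = 2.142 Mbps.

2.14 Mbps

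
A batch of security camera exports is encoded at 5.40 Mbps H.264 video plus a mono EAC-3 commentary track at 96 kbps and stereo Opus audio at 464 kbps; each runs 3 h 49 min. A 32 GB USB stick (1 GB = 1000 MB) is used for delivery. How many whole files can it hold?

3

3 h 49 min = 229 min = 13740 s
Audio total: 96 + 464 = 560 kbps = 0.560 Mbps.
Total bitrate: 5.960 Mbps.
Per item: 5.960 Mbps × 13740 s = 81,890 Mb = 10,236 MB.
Capacity: 32 GB = 256,000 Mb; 3.13 items → 3 complete.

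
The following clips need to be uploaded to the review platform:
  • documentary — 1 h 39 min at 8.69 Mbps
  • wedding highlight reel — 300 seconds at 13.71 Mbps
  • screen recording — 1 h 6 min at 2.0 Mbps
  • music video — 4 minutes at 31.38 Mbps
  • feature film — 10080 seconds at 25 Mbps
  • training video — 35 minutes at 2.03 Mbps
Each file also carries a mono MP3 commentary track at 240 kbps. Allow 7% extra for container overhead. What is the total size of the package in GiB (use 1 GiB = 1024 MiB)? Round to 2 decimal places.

Audio: 240 kbps = 0.240 Mbps.
documentary: 8.930 Mbps × 5940 s × 1.07 = 56757.3 Mb
wedding highlight reel: 13.950 Mbps × 300 s × 1.07 = 4477.9 Mb
screen recording: 2.240 Mbps × 3960 s × 1.07 = 9491.3 Mb
music video: 31.620 Mbps × 240 s × 1.07 = 8120.0 Mb
feature film: 25.240 Mbps × 10080 s × 1.07 = 272228.5 Mb
training video: 2.270 Mbps × 2100 s × 1.07 = 5100.7 Mb
Total: 356175.8 Mb = 44522.0 MB.
= 41.46 GiB.

41.46 GiB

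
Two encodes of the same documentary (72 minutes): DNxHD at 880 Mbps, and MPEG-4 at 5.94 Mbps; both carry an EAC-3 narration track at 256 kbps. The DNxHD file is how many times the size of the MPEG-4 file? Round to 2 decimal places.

142.07

72 min = 4320 s
Audio: 256 kbps = 0.256 Mbps.
DNxHD: 880.256 Mbps × 4320 s = 3802705.9 Mb = 442.693 GiB.
MPEG-4: 6.196 Mbps × 4320 s = 26766.7 Mb = 3.116 GiB.
Ratio: 442.693 / 3.116 = 142.068.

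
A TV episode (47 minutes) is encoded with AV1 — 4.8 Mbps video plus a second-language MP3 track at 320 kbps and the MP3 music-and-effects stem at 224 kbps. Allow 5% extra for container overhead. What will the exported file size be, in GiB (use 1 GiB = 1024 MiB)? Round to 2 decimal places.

1.84 GiB

47 min = 2820 s
Audio total: 320 + 224 = 544 kbps = 0.544 Mbps.
Total bitrate: 4.8 + 0.544 = 5.344 Mbps.
Stream data: 5.344 Mbps × 2820 s = 15070.1 Mb.
With 5% container overhead: ×1.05.
15,824 Mb = 1,977,948,000 bytes ÷ 1,073,741,824 = 1.842 GiB.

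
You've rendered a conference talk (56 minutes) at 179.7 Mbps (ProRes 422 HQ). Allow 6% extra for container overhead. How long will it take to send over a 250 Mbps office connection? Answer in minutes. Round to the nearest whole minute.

56 min = 3360 s
File: 179.700 Mbps × 3360 s = 603792.0 Mb.
With 6% container overhead: ×1.06. → 640019.5 Mb.
At 250 Mbps: 640019.5 / 250 = 2560.1 s ≈ 42.7 minutes.

43 minutes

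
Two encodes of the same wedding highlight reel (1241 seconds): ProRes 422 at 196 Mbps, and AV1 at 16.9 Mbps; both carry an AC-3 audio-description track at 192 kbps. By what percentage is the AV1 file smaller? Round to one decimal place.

Audio: 192 kbps = 0.192 Mbps.
ProRes 422: 196.192 Mbps × 1241 s = 243474.3 Mb = 28.344 GiB.
AV1: 17.092 Mbps × 1241 s = 21211.2 Mb = 2.469 GiB.
Reduction: (1 − 2.469/28.344) × 100 = 91.29%.

91.3%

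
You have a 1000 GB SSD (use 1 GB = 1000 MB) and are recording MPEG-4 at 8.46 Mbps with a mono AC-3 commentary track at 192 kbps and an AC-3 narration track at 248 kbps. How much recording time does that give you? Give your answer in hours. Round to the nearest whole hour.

250 hours

Audio total: 192 + 248 = 440 kbps = 0.440 Mbps.
Total bitrate: 8.46 + 0.440 = 8.900 Mbps.
Capacity: 1000 GB = 8,000,000 Mb.
Recording time: 8,000,000 / 8.900 = 898,876 s ≈ 250 hours.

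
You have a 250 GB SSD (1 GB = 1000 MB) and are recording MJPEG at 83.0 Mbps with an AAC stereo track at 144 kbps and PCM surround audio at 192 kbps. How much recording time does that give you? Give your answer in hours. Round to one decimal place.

6.7 hours

Audio total: 144 + 192 = 336 kbps = 0.336 Mbps.
Total bitrate: 83.0 + 0.336 = 83.336 Mbps.
Capacity: 250 GB = 2,000,000 Mb.
Recording time: 2,000,000 / 83.336 = 23,999 s ≈ 6.67 hours.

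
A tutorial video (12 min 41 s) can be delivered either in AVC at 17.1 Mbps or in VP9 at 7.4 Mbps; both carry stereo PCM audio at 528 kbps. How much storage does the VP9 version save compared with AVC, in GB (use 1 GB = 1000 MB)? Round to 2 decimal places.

0.92 GB

12 min 41 s = 761 s
Audio: 528 kbps = 0.528 Mbps.
AVC: 17.628 Mbps × 761 s = 13414.9 Mb = 1.677 GB.
VP9: 7.928 Mbps × 761 s = 6033.2 Mb = 0.754 GB.
Saving: 1.677 − 0.754 = 0.923 GB.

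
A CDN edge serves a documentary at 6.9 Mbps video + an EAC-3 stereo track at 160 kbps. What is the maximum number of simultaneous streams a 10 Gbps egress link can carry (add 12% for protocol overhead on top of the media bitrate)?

1264

Audio: 160 kbps = 0.160 Mbps.
Per-viewer media rate: 7.060 Mbps.
On the wire with 12% overhead: 7.907 Mbps.
10 Gbps = 10,000 Mbps; 10,000 / 7.907 = 1264.67 → 1264 viewers.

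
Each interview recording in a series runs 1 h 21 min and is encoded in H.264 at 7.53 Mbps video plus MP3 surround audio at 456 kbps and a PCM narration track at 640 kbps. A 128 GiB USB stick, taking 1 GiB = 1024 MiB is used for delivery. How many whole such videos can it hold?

26

1 h 21 min = 81 min = 4860 s
Audio total: 456 + 640 = 1096 kbps = 1.096 Mbps.
Total bitrate: 8.626 Mbps.
Per item: 8.626 Mbps × 4860 s = 41,922 Mb = 5,240 MB.
Capacity: 128 GiB = 1,099,512 Mb; 26.23 items → 26 complete.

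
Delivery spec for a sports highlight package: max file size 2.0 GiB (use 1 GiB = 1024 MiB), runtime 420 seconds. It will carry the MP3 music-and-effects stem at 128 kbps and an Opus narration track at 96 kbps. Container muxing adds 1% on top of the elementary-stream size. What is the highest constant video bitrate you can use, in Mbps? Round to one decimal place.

Budget: 2.0 GiB = 17179.9 Mb.
Stream payload after overhead: 17179.9 / 1.01 = 17009.8 Mb.
Total bitrate budget: 17009.8 Mb / 420 s = 40.499 Mbps.
Audio total: 128 + 96 = 224 kbps = 0.224 Mbps.
Video: 40.499 − 0.224 = 40.275 Mbps.

40.3 Mbps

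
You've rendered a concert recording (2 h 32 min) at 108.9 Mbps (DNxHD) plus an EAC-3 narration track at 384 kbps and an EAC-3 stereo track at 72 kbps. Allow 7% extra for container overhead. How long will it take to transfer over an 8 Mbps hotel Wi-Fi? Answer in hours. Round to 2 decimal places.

2 h 32 min = 152 min = 9120 s
Audio total: 384 + 72 = 456 kbps = 0.456 Mbps.
Total bitrate: 109.356 Mbps.
File: 109.356 Mbps × 9120 s = 997326.7 Mb.
With 7% container overhead: ×1.07. → 1067139.6 Mb.
At 8 Mbps: 1067139.6 / 8 = 133392.4 s ≈ 37.1 hours.

37.05 hours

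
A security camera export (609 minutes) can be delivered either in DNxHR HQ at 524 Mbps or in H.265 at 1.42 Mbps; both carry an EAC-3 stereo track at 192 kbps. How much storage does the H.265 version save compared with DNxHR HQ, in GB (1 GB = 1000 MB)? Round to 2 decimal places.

2386.88 GB

609 min = 36540 s
Audio: 192 kbps = 0.192 Mbps.
DNxHR HQ: 524.192 Mbps × 36540 s = 19153975.7 Mb = 2394.247 GB.
H.265: 1.612 Mbps × 36540 s = 58902.5 Mb = 7.363 GB.
Saving: 2394.247 − 7.363 = 2386.884 GB.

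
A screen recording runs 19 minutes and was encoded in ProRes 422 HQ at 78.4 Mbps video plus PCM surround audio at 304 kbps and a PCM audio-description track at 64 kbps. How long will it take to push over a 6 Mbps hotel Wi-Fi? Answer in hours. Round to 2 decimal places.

19 min = 1140 s
Audio total: 304 + 64 = 368 kbps = 0.368 Mbps.
Total bitrate: 78.768 Mbps.
File: 78.768 Mbps × 1140 s = 89795.5 Mb.
At 6 Mbps: 89795.5 / 6 = 14965.9 s ≈ 4.16 hours.

4.16 hours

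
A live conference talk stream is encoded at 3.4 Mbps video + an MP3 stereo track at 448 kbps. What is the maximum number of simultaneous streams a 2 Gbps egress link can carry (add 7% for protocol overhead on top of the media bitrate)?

Audio: 448 kbps = 0.448 Mbps.
Per-viewer media rate: 3.848 Mbps.
On the wire with 7% overhead: 4.117 Mbps.
2 Gbps = 2,000 Mbps; 2,000 / 4.117 = 485.75 → 485 viewers.

485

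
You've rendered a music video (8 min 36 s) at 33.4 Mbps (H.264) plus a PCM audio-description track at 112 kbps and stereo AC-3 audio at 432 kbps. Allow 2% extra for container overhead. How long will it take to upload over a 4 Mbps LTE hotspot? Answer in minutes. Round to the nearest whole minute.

74 minutes

8 min 36 s = 516 s
Audio total: 112 + 432 = 544 kbps = 0.544 Mbps.
Total bitrate: 33.944 Mbps.
File: 33.944 Mbps × 516 s = 17515.1 Mb.
With 2% container overhead: ×1.02. → 17865.4 Mb.
At 4 Mbps: 17865.4 / 4 = 4466.4 s ≈ 74.4 minutes.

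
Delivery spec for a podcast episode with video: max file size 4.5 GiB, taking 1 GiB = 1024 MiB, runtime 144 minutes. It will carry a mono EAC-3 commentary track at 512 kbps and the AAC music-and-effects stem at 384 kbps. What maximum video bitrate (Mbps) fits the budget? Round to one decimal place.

3.6 Mbps

Budget: 4.5 GiB = 38654.7 Mb.
144 min = 8640 s
Total bitrate budget: 38654.7 Mb / 8640 s = 4.474 Mbps.
Audio total: 512 + 384 = 896 kbps = 0.896 Mbps.
Video: 4.474 − 0.896 = 3.578 Mbps.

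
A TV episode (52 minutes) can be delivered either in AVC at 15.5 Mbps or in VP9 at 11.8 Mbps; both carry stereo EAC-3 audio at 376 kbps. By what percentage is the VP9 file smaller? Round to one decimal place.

23.3%

52 min = 3120 s
Audio: 376 kbps = 0.376 Mbps.
AVC: 15.876 Mbps × 3120 s = 49533.1 Mb = 5.766 GiB.
VP9: 12.176 Mbps × 3120 s = 37989.1 Mb = 4.423 GiB.
Reduction: (1 − 4.423/5.766) × 100 = 23.31%.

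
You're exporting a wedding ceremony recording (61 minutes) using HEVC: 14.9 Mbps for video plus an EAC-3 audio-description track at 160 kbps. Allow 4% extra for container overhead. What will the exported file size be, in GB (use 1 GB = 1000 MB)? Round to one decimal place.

61 min = 3660 s
Audio: 160 kbps = 0.160 Mbps.
Total bitrate: 14.9 + 0.160 = 15.060 Mbps.
Stream data: 15.060 Mbps × 3660 s = 55119.6 Mb.
With 4% container overhead: ×1.04.
57,324 Mb ÷ 8 = 7,166 MB → 7.166 GB.

7.2 GB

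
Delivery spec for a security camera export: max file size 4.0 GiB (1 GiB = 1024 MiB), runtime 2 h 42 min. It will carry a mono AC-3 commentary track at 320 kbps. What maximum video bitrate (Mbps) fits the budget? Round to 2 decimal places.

Budget: 4.0 GiB = 34359.7 Mb.
2 h 42 min = 162 min = 9720 s
Total bitrate budget: 34359.7 Mb / 9720 s = 3.535 Mbps.
Audio: 320 kbps = 0.320 Mbps.
Video: 3.535 − 0.320 = 3.215 Mbps.

3.21 Mbps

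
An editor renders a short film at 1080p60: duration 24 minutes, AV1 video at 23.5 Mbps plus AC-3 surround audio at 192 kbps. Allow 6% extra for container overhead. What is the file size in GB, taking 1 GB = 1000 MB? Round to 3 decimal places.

24 min = 1440 s
Audio: 192 kbps = 0.192 Mbps.
Total bitrate: 23.5 + 0.192 = 23.692 Mbps.
Stream data: 23.692 Mbps × 1440 s = 34116.5 Mb.
With 6% container overhead: ×1.06.
36,163 Mb ÷ 8 = 4,520 MB → 4.520 GB.

4.520 GB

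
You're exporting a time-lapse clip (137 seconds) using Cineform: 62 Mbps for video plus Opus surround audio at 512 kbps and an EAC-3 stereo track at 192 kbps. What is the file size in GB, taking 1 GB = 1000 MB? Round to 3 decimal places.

1.074 GB

Audio total: 512 + 192 = 704 kbps = 0.704 Mbps.
Total bitrate: 62 + 0.704 = 62.704 Mbps.
Stream data: 62.704 Mbps × 137 s = 8590.4 Mb.
8,590 Mb ÷ 8 = 1,074 MB → 1.074 GB.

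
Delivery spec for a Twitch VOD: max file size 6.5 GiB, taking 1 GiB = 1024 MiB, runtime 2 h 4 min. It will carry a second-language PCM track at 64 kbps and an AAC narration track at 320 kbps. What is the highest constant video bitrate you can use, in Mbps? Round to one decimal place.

Budget: 6.5 GiB = 55834.6 Mb.
2 h 4 min = 124 min = 7440 s
Total bitrate budget: 55834.6 Mb / 7440 s = 7.505 Mbps.
Audio total: 64 + 320 = 384 kbps = 0.384 Mbps.
Video: 7.505 − 0.384 = 7.121 Mbps.

7.1 Mbps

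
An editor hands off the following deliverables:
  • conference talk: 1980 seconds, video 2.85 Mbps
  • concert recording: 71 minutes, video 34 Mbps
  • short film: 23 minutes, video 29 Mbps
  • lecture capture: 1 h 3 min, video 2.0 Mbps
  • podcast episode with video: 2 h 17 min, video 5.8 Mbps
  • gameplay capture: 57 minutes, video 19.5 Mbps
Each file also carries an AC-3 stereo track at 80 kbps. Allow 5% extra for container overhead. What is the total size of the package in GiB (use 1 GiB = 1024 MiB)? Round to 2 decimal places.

38.42 GiB

Audio: 80 kbps = 0.080 Mbps.
conference talk: 2.930 Mbps × 1980 s × 1.05 = 6091.5 Mb
concert recording: 34.080 Mbps × 4260 s × 1.05 = 152439.8 Mb
short film: 29.080 Mbps × 1380 s × 1.05 = 42136.9 Mb
lecture capture: 2.080 Mbps × 3780 s × 1.05 = 8255.5 Mb
podcast episode with video: 5.880 Mbps × 8220 s × 1.05 = 50750.3 Mb
gameplay capture: 19.580 Mbps × 3420 s × 1.05 = 70311.8 Mb
Total: 329985.8 Mb = 41248.2 MB.
= 38.42 GiB.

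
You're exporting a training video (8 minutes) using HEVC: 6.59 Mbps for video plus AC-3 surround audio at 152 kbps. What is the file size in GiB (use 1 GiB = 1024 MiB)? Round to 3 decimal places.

8 min = 480 s
Audio: 152 kbps = 0.152 Mbps.
Total bitrate: 6.59 + 0.152 = 6.742 Mbps.
Stream data: 6.742 Mbps × 480 s = 3236.2 Mb.
3,236 Mb = 404,520,000 bytes ÷ 1,073,741,824 = 0.3767 GiB.

0.377 GiB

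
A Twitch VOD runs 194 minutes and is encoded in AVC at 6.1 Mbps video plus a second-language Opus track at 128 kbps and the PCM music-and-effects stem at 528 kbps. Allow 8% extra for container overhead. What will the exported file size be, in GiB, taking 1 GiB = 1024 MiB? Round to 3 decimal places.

9.887 GiB

194 min = 11640 s
Audio total: 128 + 528 = 656 kbps = 0.656 Mbps.
Total bitrate: 6.1 + 0.656 = 6.756 Mbps.
Stream data: 6.756 Mbps × 11640 s = 78639.8 Mb.
With 8% container overhead: ×1.08.
84,931 Mb = 10,616,378,400 bytes ÷ 1,073,741,824 = 9.887 GiB.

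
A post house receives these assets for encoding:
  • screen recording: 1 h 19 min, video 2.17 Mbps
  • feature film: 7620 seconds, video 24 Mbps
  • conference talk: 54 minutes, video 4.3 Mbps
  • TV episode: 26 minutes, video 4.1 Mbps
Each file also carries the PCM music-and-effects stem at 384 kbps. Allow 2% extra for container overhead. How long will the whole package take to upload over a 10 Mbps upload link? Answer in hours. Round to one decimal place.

6.2 hours

Audio: 384 kbps = 0.384 Mbps.
screen recording: 2.554 Mbps × 4740 s × 1.02 = 12348.1 Mb
feature film: 24.384 Mbps × 7620 s × 1.02 = 189522.2 Mb
conference talk: 4.684 Mbps × 3240 s × 1.02 = 15479.7 Mb
TV episode: 4.484 Mbps × 1560 s × 1.02 = 7134.9 Mb
Total: 224484.9 Mb = 28060.6 MB.
At 10 Mbps: 224484.9 / 10 = 22448 s ≈ 6.24 hours.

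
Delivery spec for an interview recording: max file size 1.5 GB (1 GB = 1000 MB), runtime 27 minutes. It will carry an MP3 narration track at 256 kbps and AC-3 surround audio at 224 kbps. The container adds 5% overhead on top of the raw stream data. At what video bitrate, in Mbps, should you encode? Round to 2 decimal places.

Budget: 1.5 GB = 12000.0 Mb.
Stream payload after overhead: 12000.0 / 1.05 = 11428.6 Mb.
27 min = 1620 s
Total bitrate budget: 11428.6 Mb / 1620 s = 7.055 Mbps.
Audio total: 256 + 224 = 480 kbps = 0.480 Mbps.
Video: 7.055 − 0.480 = 6.575 Mbps.

6.57 Mbps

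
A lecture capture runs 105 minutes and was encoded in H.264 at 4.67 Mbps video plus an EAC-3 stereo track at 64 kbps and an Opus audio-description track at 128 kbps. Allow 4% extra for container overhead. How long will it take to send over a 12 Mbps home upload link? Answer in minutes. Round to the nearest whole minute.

44 minutes

105 min = 6300 s
Audio total: 64 + 128 = 192 kbps = 0.192 Mbps.
Total bitrate: 4.862 Mbps.
File: 4.862 Mbps × 6300 s = 30630.6 Mb.
With 4% container overhead: ×1.04. → 31855.8 Mb.
At 12 Mbps: 31855.8 / 12 = 2654.7 s ≈ 44.2 minutes.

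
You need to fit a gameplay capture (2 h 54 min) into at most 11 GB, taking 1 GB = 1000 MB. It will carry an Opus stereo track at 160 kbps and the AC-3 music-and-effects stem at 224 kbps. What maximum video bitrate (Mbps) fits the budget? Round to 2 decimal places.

Budget: 11 GB = 88000.0 Mb.
2 h 54 min = 174 min = 10440 s
Total bitrate budget: 88000.0 Mb / 10440 s = 8.429 Mbps.
Audio total: 160 + 224 = 384 kbps = 0.384 Mbps.
Video: 8.429 − 0.384 = 8.045 Mbps.

8.05 Mbps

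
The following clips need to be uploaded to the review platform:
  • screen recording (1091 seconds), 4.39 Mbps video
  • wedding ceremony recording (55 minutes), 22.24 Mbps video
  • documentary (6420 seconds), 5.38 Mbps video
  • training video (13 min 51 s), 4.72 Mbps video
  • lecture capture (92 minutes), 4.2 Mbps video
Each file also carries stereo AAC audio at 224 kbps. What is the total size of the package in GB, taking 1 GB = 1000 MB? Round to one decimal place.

Audio: 224 kbps = 0.224 Mbps.
screen recording: 4.614 Mbps × 1091 s = 5033.9 Mb
wedding ceremony recording: 22.464 Mbps × 3300 s = 74131.2 Mb
documentary: 5.604 Mbps × 6420 s = 35977.7 Mb
training video: 4.944 Mbps × 831 s = 4108.5 Mb
lecture capture: 4.424 Mbps × 5520 s = 24420.5 Mb
Total: 143671.7 Mb = 17959.0 MB.
= 17.96 GB.

18.0 GB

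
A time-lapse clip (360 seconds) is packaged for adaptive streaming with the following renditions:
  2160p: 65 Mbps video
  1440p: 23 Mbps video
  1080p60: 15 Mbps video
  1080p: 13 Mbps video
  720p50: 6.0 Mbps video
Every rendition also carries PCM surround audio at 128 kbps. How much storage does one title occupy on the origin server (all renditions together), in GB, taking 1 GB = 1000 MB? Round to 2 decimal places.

Audio: 128 kbps = 0.128 Mbps.
Sum of rendition bitrates: (65+0.128) + (23+0.128) + (15+0.128) + (13+0.128) + (6.0+0.128) = 122.640 Mbps.
× 360 s = 44,150 Mb = 5,519 MB = 5.519 GB.

5.52 GB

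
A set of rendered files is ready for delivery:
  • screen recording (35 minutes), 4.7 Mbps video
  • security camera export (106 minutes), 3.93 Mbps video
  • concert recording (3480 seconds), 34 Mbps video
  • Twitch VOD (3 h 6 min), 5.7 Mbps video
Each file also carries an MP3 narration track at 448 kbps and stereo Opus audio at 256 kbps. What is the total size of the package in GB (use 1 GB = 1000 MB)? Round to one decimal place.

Audio total: 448 + 256 = 704 kbps = 0.704 Mbps.
screen recording: 5.404 Mbps × 2100 s = 11348.4 Mb
security camera export: 4.634 Mbps × 6360 s = 29472.2 Mb
concert recording: 34.704 Mbps × 3480 s = 120769.9 Mb
Twitch VOD: 6.404 Mbps × 11160 s = 71468.6 Mb
Total: 233059.2 Mb = 29132.4 MB.
= 29.13 GB.

29.1 GB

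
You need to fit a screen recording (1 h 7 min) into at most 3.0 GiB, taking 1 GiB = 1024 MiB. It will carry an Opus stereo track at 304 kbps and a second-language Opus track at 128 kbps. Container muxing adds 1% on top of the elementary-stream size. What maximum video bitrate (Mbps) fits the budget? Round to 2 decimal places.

5.91 Mbps

Budget: 3.0 GiB = 25769.8 Mb.
Stream payload after overhead: 25769.8 / 1.01 = 25514.7 Mb.
1 h 7 min = 67 min = 4020 s
Total bitrate budget: 25514.7 Mb / 4020 s = 6.347 Mbps.
Audio total: 304 + 128 = 432 kbps = 0.432 Mbps.
Video: 6.347 − 0.432 = 5.915 Mbps.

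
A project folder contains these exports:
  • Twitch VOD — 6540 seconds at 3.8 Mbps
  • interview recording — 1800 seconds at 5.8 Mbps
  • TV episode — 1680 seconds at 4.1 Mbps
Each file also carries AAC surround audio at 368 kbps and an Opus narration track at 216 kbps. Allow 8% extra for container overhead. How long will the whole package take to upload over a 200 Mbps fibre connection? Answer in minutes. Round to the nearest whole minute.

Audio total: 368 + 216 = 584 kbps = 0.584 Mbps.
Twitch VOD: 4.384 Mbps × 6540 s × 1.08 = 30965.1 Mb
interview recording: 6.384 Mbps × 1800 s × 1.08 = 12410.5 Mb
TV episode: 4.684 Mbps × 1680 s × 1.08 = 8498.6 Mb
Total: 51874.2 Mb = 6484.3 MB.
At 200 Mbps: 51874.2 / 200 = 259 s ≈ 4.32 minutes.

4 minutes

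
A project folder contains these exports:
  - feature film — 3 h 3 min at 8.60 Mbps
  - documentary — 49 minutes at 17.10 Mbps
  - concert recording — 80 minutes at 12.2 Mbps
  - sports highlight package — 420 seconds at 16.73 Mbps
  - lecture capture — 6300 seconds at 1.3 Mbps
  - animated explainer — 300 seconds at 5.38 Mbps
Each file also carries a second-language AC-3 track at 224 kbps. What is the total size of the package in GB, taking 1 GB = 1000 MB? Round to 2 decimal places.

28.23 GB

Audio: 224 kbps = 0.224 Mbps.
feature film: 8.824 Mbps × 10980 s = 96887.5 Mb
documentary: 17.324 Mbps × 2940 s = 50932.6 Mb
concert recording: 12.424 Mbps × 4800 s = 59635.2 Mb
sports highlight package: 16.954 Mbps × 420 s = 7120.7 Mb
lecture capture: 1.524 Mbps × 6300 s = 9601.2 Mb
animated explainer: 5.604 Mbps × 300 s = 1681.2 Mb
Total: 225858.4 Mb = 28232.3 MB.
= 28.23 GB.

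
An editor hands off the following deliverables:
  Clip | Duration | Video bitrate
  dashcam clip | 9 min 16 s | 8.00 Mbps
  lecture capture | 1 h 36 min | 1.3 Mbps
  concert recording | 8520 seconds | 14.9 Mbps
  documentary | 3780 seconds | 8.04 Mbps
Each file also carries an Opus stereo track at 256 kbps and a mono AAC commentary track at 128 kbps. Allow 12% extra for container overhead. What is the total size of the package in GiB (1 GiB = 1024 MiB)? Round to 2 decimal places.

23.00 GiB

Audio total: 256 + 128 = 384 kbps = 0.384 Mbps.
dashcam clip: 8.384 Mbps × 556 s × 1.12 = 5220.9 Mb
lecture capture: 1.684 Mbps × 5760 s × 1.12 = 10863.8 Mb
concert recording: 15.284 Mbps × 8520 s × 1.12 = 145846.0 Mb
documentary: 8.424 Mbps × 3780 s × 1.12 = 35663.8 Mb
Total: 197594.6 Mb = 24699.3 MB.
= 23.00 GiB.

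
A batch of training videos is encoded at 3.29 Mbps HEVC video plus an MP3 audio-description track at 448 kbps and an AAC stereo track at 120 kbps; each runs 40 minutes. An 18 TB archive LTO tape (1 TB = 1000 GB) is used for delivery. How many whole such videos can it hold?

40 min = 2400 s
Audio total: 448 + 120 = 568 kbps = 0.568 Mbps.
Total bitrate: 3.858 Mbps.
Per item: 3.858 Mbps × 2400 s = 9,259 Mb = 1,157 MB.
Capacity: 18 TB = 144,000,000 Mb; 15552.10 items → 15552 complete.

15552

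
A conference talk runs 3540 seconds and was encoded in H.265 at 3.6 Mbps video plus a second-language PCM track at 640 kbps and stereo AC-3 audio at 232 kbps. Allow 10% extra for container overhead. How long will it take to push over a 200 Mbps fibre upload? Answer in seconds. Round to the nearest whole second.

87 seconds

Audio total: 640 + 232 = 872 kbps = 0.872 Mbps.
Total bitrate: 4.472 Mbps.
File: 4.472 Mbps × 3540 s = 15830.9 Mb.
With 10% container overhead: ×1.10. → 17414.0 Mb.
At 200 Mbps: 17414.0 / 200 = 87.1 s ≈ 87.1 seconds.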